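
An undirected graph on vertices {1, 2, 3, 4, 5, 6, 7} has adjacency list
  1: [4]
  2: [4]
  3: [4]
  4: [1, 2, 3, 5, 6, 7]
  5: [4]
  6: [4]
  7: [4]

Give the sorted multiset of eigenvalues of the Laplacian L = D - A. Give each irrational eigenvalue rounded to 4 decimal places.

[0, 1, 1, 1, 1, 1, 7]

With the vertex order [1, 2, 3, 4, 5, 6, 7], the degrees are [1, 1, 1, 6, 1, 1, 1], giving D = diag(1, 1, 1, 6, 1, 1, 1) and L = D - A. Diagonalising L (or applying a numerical eigensolver to the 7x7 matrix) gives the spectrum above. The single zero eigenvalue shows the graph is connected. The largest eigenvalue, 7, is at most the vertex count 7.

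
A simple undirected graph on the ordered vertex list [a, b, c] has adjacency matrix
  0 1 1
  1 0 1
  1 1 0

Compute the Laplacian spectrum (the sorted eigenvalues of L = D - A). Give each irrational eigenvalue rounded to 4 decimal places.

[0, 3, 3]

Reading degrees in the order [a, b, c] gives [2, 2, 2]; set D = diag(2, 2, 2) and form L = D - A. L is symmetric positive semidefinite, so every eigenvalue is real and nonnegative. The single zero eigenvalue shows the graph is connected. The eigenvalues sum to 6, which equals trace(L) = 2|E|.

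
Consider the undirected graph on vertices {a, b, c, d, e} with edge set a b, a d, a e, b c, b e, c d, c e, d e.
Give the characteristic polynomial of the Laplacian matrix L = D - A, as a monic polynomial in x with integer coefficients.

x^5 - 16x^4 + 94x^3 - 240x^2 + 225x

With the vertex order [a, b, c, d, e], the degrees are [3, 3, 3, 3, 4], giving D = diag(3, 3, 3, 3, 4) and L = D - A. The eigenvalues of L are [0, 3, 3, 5, 5]; the characteristic polynomial is the product of (x - lambda_i), which multiplies out to x^5 - 16x^4 + 94x^3 - 240x^2 + 225x. The constant term is 0 because L is singular (the all-ones vector lies in its kernel). There is one zero in the spectrum, matching the 1 component. The eigenvalues sum to 16, which equals trace(L) = 2|E|.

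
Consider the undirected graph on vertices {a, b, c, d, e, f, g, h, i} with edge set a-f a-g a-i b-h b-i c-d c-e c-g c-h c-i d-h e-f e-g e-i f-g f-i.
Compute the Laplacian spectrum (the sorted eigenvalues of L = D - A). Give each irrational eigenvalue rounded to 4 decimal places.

With the vertex order [a, b, c, d, e, f, g, h, i], the degrees are [3, 2, 5, 2, 4, 4, 4, 3, 5], giving D = diag(3, 2, 5, 2, 4, 4, 4, 3, 5) and L = D - A. Diagonalising L (or applying a numerical eigensolver to the 9x9 matrix) gives the spectrum above. The single zero eigenvalue shows the graph is connected. By the matrix-tree theorem the graph has (1/9) * product of the nonzero eigenvalues = 2122 spanning trees.

[0, 0.9803, 1.7545, 3.2173, 3.8527, 4.5684, 4.8364, 5.8001, 6.9903]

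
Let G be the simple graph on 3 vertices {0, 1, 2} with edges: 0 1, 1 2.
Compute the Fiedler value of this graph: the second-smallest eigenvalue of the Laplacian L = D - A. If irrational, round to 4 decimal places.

Reading degrees in the order [0, 1, 2] gives [1, 2, 1]; set D = diag(1, 2, 1) and form L = D - A. The sorted Laplacian eigenvalues are [0, 1, 3]; the algebraic connectivity is the second entry, 1. By the matrix-tree theorem the graph has (1/3) * product of the nonzero eigenvalues = 1 spanning tree. The eigenvalues sum to 4, which equals trace(L) = 2|E|.

1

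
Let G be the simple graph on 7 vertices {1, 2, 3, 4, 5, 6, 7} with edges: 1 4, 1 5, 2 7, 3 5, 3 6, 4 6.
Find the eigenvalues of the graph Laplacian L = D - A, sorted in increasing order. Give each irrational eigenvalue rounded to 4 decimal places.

Each diagonal entry of L is the vertex degree and each off-diagonal entry is -1 where an edge is present, 0 otherwise; in the order [1, 2, 3, 4, 5, 6, 7] the diagonal is [2, 1, 2, 2, 2, 2, 1]. The multiplicity of 0 as a Laplacian eigenvalue equals the number of connected components. The 2 zero eigenvalues correspond to the 2 connected components.

[0, 0, 1.3820, 1.3820, 2, 3.6180, 3.6180]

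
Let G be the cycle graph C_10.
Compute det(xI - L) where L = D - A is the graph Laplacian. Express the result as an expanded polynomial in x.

The graph has 10 vertices and degree multiset [2, 2, 2, 2, 2, 2, 2, 2, 2, 2]; D is the diagonal matrix of degrees and L = D - A. L has integer entries, so p(x) = det(xI - L) has integer coefficients. Expanding the determinant yields x^10 - 20x^9 + 170x^8 - 800x^7 + 2275x^6 - 4004x^5 + 4290x^4 - 2640x^3 + 825x^2 - 100x. The constant term is 0 because L is singular (the all-ones vector lies in its kernel). The largest eigenvalue, 4, is at most the vertex count 10.

x^10 - 20x^9 + 170x^8 - 800x^7 + 2275x^6 - 4004x^5 + 4290x^4 - 2640x^3 + 825x^2 - 100x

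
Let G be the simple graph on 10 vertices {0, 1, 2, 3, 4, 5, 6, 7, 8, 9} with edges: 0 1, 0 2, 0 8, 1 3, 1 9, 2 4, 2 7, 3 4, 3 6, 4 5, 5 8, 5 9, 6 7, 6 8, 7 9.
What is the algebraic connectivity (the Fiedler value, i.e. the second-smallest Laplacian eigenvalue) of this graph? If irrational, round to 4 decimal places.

With the vertex order [0, 1, 2, 3, 4, 5, 6, 7, 8, 9], the degrees are [3, 3, 3, 3, 3, 3, 3, 3, 3, 3], giving D = diag(3, 3, 3, 3, 3, 3, 3, 3, 3, 3) and L = D - A. Computing the eigenvalues of L and sorting gives [0, 2, 2, 2, 2, 2, 5, 5, 5, 5]. The Fiedler value lambda_2 = 2 is strictly positive, so the graph is connected. There is one zero in the spectrum, matching the 1 component.

2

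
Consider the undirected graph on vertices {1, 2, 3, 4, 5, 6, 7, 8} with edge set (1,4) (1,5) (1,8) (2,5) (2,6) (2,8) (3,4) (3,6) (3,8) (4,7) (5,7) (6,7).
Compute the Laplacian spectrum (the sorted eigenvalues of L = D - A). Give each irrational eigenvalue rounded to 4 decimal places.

[0, 2, 2, 2, 4, 4, 4, 6]

Reading degrees in the order [1, 2, 3, 4, 5, 6, 7, 8] gives [3, 3, 3, 3, 3, 3, 3, 3]; set D = diag(3, 3, 3, 3, 3, 3, 3, 3) and form L = D - A. The multiplicity of 0 as a Laplacian eigenvalue equals the number of connected components. The single zero eigenvalue shows the graph is connected. The eigenvalues sum to 24, which equals trace(L) = 2|E|. There is one zero in the spectrum, matching the 1 component.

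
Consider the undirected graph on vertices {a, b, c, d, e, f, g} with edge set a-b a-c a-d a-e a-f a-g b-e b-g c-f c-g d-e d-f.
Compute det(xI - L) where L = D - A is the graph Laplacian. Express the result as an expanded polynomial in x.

Each diagonal entry of L is the vertex degree and each off-diagonal entry is -1 where an edge is present, 0 otherwise; in the order [a, b, c, d, e, f, g] the diagonal is [6, 3, 3, 3, 3, 3, 3]. The eigenvalues of L are [0, 2, 2, 4, 4, 5, 7]; the characteristic polynomial is the product of (x - lambda_i), which multiplies out to x^7 - 24x^6 + 231x^5 - 1140x^4 + 3036x^3 - 4128x^2 + 2240x. Since p(0) = det(-L) = 0, x divides p(x). The largest eigenvalue, 7, is at most the vertex count 7. There is one zero in the spectrum, matching the 1 component.

x^7 - 24x^6 + 231x^5 - 1140x^4 + 3036x^3 - 4128x^2 + 2240x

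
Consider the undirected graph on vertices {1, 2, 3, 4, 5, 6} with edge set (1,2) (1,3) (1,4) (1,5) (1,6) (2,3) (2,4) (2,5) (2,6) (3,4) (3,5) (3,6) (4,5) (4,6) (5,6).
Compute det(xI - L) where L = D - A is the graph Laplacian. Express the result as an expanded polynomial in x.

With the vertex order [1, 2, 3, 4, 5, 6], the degrees are [5, 5, 5, 5, 5, 5], giving D = diag(5, 5, 5, 5, 5, 5) and L = D - A. The eigenvalues of L are [0, 6, 6, 6, 6, 6]; the characteristic polynomial is the product of (x - lambda_i), which multiplies out to x^6 - 30x^5 + 360x^4 - 2160x^3 + 6480x^2 - 7776x. Since p(0) = det(-L) = 0, x divides p(x). By the matrix-tree theorem the graph has (1/6) * product of the nonzero eigenvalues = 1296 spanning trees.

x^6 - 30x^5 + 360x^4 - 2160x^3 + 6480x^2 - 7776x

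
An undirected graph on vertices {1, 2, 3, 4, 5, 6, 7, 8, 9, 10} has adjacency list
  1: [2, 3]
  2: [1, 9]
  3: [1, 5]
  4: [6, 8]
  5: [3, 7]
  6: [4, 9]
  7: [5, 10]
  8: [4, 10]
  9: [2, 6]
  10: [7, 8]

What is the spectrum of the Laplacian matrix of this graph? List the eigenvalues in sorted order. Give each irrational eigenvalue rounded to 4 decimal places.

With the vertex order [1, 2, 3, 4, 5, 6, 7, 8, 9, 10], the degrees are [2, 2, 2, 2, 2, 2, 2, 2, 2, 2], giving D = diag(2, 2, 2, 2, 2, 2, 2, 2, 2, 2) and L = D - A. L is symmetric positive semidefinite, so every eigenvalue is real and nonnegative. The eigenvalues sum to 20, which equals trace(L) = 2|E|.

[0, 0.3820, 0.3820, 1.3820, 1.3820, 2.6180, 2.6180, 3.6180, 3.6180, 4]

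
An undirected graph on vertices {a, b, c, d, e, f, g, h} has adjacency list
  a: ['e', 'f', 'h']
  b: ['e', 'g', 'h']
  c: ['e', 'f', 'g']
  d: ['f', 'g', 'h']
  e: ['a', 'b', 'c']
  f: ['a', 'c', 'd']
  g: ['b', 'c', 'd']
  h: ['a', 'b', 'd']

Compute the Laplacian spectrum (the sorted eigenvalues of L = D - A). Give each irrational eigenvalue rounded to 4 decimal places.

Each diagonal entry of L is the vertex degree and each off-diagonal entry is -1 where an edge is present, 0 otherwise; in the order [a, b, c, d, e, f, g, h] the diagonal is [3, 3, 3, 3, 3, 3, 3, 3]. Since every row of L sums to 0, the all-ones vector is in the kernel and 0 is an eigenvalue.

[0, 2, 2, 2, 4, 4, 4, 6]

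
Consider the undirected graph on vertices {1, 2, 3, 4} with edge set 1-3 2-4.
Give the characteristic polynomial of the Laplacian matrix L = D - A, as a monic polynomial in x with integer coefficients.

Reading degrees in the order [1, 2, 3, 4] gives [1, 1, 1, 1]; set D = diag(1, 1, 1, 1) and form L = D - A. L has integer entries, so p(x) = det(xI - L) has integer coefficients. Expanding the determinant yields x^4 - 4x^3 + 4x^2. The coefficient of x^3 equals -trace(L) = -4, matching the sum of degrees. The eigenvalues sum to 4, which equals trace(L) = 2|E|.

x^4 - 4x^3 + 4x^2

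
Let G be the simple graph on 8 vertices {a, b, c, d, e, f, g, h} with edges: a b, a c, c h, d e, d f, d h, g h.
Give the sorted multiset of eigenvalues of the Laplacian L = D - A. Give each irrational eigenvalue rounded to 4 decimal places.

[0, 0.2243, 0.5858, 1, 1.4108, 2.7237, 3.4142, 4.6412]

With the vertex order [a, b, c, d, e, f, g, h], the degrees are [2, 1, 2, 3, 1, 1, 1, 3], giving D = diag(2, 1, 2, 3, 1, 1, 1, 3) and L = D - A. Diagonalising L (or applying a numerical eigensolver to the 8x8 matrix) gives the spectrum above. The single zero eigenvalue shows the graph is connected. The largest eigenvalue, 4.6412, is at most the vertex count 8.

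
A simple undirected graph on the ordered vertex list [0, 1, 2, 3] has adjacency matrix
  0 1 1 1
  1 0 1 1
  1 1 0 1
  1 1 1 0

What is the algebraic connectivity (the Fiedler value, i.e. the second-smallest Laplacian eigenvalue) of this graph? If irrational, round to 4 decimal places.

With the vertex order [0, 1, 2, 3], the degrees are [3, 3, 3, 3], giving D = diag(3, 3, 3, 3) and L = D - A. Computing the eigenvalues of L and sorting gives [0, 4, 4, 4]. The Fiedler value lambda_2 = 4 is strictly positive, so the graph is connected. There is one zero in the spectrum, matching the 1 component. The eigenvalues sum to 12, which equals trace(L) = 2|E|.

4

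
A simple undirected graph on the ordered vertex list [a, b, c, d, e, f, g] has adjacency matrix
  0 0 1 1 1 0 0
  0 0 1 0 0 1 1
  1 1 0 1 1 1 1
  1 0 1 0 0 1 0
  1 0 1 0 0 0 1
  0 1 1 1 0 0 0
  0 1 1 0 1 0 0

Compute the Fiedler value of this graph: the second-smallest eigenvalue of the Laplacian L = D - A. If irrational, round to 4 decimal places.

Each diagonal entry of L is the vertex degree and each off-diagonal entry is -1 where an edge is present, 0 otherwise; in the order [a, b, c, d, e, f, g] the diagonal is [3, 3, 6, 3, 3, 3, 3]. The sorted Laplacian eigenvalues are [0, 2, 2, 4, 4, 5, 7]; the algebraic connectivity is the second entry, 2. The eigenvalues sum to 24, which equals trace(L) = 2|E|.

2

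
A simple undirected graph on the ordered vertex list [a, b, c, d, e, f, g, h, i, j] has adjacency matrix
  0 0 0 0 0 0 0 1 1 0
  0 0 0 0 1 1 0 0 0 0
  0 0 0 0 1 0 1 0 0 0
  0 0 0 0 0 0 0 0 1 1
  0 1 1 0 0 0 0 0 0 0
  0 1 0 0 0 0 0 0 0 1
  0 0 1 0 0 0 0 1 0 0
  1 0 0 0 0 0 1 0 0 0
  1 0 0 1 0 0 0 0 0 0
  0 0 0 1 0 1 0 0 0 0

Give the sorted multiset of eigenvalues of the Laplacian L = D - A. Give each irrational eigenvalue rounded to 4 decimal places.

[0, 0.3820, 0.3820, 1.3820, 1.3820, 2.6180, 2.6180, 3.6180, 3.6180, 4]

Each diagonal entry of L is the vertex degree and each off-diagonal entry is -1 where an edge is present, 0 otherwise; in the order [a, b, c, d, e, f, g, h, i, j] the diagonal is [2, 2, 2, 2, 2, 2, 2, 2, 2, 2]. Diagonalising L (or applying a numerical eigensolver to the 10x10 matrix) gives the spectrum above. The single zero eigenvalue shows the graph is connected. By the matrix-tree theorem the graph has (1/10) * product of the nonzero eigenvalues = 10 spanning trees. The eigenvalues sum to 20, which equals trace(L) = 2|E|.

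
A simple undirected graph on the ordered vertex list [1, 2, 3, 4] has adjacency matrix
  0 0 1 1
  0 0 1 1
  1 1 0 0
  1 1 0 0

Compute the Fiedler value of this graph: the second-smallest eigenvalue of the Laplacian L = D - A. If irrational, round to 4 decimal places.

With the vertex order [1, 2, 3, 4], the degrees are [2, 2, 2, 2], giving D = diag(2, 2, 2, 2) and L = D - A. Computing the eigenvalues of L and sorting gives [0, 2, 2, 4]. The Fiedler value lambda_2 = 2 is strictly positive, so the graph is connected. The largest eigenvalue, 4, is at most the vertex count 4.

2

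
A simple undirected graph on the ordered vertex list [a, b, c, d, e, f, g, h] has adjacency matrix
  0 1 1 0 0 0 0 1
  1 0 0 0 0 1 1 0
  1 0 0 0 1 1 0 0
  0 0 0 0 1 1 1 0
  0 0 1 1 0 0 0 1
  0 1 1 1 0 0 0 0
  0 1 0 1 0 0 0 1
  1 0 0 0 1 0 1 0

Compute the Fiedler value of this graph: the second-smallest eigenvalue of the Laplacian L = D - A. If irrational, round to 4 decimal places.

2

Each diagonal entry of L is the vertex degree and each off-diagonal entry is -1 where an edge is present, 0 otherwise; in the order [a, b, c, d, e, f, g, h] the diagonal is [3, 3, 3, 3, 3, 3, 3, 3]. The smallest Laplacian eigenvalue is always 0. The next one, lambda_2 = 2, measures how hard the graph is to disconnect: larger values mean better connectivity. By the matrix-tree theorem the graph has (1/8) * product of the nonzero eigenvalues = 384 spanning trees.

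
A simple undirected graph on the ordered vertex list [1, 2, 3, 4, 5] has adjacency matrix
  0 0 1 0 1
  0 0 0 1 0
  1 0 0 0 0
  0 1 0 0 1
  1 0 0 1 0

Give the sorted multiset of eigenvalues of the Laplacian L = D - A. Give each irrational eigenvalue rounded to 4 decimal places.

[0, 0.3820, 1.3820, 2.6180, 3.6180]

With the vertex order [1, 2, 3, 4, 5], the degrees are [2, 1, 1, 2, 2], giving D = diag(2, 1, 1, 2, 2) and L = D - A. The multiplicity of 0 as a Laplacian eigenvalue equals the number of connected components. There is one zero in the spectrum, matching the 1 component.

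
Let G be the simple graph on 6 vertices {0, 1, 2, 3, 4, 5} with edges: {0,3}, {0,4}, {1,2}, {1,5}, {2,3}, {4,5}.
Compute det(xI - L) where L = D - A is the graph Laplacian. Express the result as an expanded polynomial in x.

With the vertex order [0, 1, 2, 3, 4, 5], the degrees are [2, 2, 2, 2, 2, 2], giving D = diag(2, 2, 2, 2, 2, 2) and L = D - A. The eigenvalues of L are [0, 1, 1, 3, 3, 4]; the characteristic polynomial is the product of (x - lambda_i), which multiplies out to x^6 - 12x^5 + 54x^4 - 112x^3 + 105x^2 - 36x. The coefficient of x^5 equals -trace(L) = -12, matching the sum of degrees. The eigenvalues sum to 12, which equals trace(L) = 2|E|.

x^6 - 12x^5 + 54x^4 - 112x^3 + 105x^2 - 36x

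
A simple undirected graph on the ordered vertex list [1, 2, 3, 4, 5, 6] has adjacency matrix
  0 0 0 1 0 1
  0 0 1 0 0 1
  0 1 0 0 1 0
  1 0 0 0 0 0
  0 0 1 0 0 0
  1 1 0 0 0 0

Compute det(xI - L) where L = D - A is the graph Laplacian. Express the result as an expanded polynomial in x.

With the vertex order [1, 2, 3, 4, 5, 6], the degrees are [2, 2, 2, 1, 1, 2], giving D = diag(2, 2, 2, 1, 1, 2) and L = D - A. L has integer entries, so p(x) = det(xI - L) has integer coefficients. Expanding the determinant yields x^6 - 10x^5 + 36x^4 - 56x^3 + 35x^2 - 6x. The constant term is 0 because L is singular (the all-ones vector lies in its kernel). The eigenvalues sum to 10, which equals trace(L) = 2|E|.

x^6 - 10x^5 + 36x^4 - 56x^3 + 35x^2 - 6x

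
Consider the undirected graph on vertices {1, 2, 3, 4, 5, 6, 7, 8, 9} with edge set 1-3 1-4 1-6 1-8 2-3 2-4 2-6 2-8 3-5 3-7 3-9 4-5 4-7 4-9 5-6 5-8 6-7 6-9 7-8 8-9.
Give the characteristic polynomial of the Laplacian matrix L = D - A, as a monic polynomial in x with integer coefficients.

x^9 - 40x^8 + 690x^7 - 6720x^6 + 40485x^5 - 154704x^4 + 366560x^3 - 492800x^2 + 288000x

Each diagonal entry of L is the vertex degree and each off-diagonal entry is -1 where an edge is present, 0 otherwise; in the order [1, 2, 3, 4, 5, 6, 7, 8, 9] the diagonal is [4, 4, 5, 5, 4, 5, 4, 5, 4]. The eigenvalues of L are [0, 4, 4, 4, 4, 5, 5, 5, 9]; the characteristic polynomial is the product of (x - lambda_i), which multiplies out to x^9 - 40x^8 + 690x^7 - 6720x^6 + 40485x^5 - 154704x^4 + 366560x^3 - 492800x^2 + 288000x. The constant term is 0 because L is singular (the all-ones vector lies in its kernel). The largest eigenvalue, 9, is at most the vertex count 9.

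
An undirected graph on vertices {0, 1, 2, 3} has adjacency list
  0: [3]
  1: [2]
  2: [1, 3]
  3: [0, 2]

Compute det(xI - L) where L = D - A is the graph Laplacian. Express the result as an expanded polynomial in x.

x^4 - 6x^3 + 10x^2 - 4x

With the vertex order [0, 1, 2, 3], the degrees are [1, 1, 2, 2], giving D = diag(1, 1, 2, 2) and L = D - A. L has integer entries, so p(x) = det(xI - L) has integer coefficients. Expanding the determinant yields x^4 - 6x^3 + 10x^2 - 4x. The constant term is 0 because L is singular (the all-ones vector lies in its kernel). By the matrix-tree theorem the graph has (1/4) * product of the nonzero eigenvalues = 1 spanning tree.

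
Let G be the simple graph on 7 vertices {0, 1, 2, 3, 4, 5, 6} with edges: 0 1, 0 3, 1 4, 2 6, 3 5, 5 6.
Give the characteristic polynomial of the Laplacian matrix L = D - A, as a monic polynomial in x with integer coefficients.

Reading degrees in the order [0, 1, 2, 3, 4, 5, 6] gives [2, 2, 1, 2, 1, 2, 2]; set D = diag(2, 2, 1, 2, 1, 2, 2) and form L = D - A. Computing det(xI - L) by cofactor expansion (or equivalently via sum-over-permutations) gives x^7 - 12x^6 + 55x^5 - 120x^4 + 126x^3 - 56x^2 + 7x. The coefficient of x^6 equals -trace(L) = -12, matching the sum of degrees. There is one zero in the spectrum, matching the 1 component. By the matrix-tree theorem the graph has (1/7) * product of the nonzero eigenvalues = 1 spanning tree.

x^7 - 12x^6 + 55x^5 - 120x^4 + 126x^3 - 56x^2 + 7x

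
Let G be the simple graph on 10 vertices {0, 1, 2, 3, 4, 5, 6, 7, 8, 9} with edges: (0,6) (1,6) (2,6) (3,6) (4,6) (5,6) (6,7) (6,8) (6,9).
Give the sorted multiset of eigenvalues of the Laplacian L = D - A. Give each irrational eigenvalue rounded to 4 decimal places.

[0, 1, 1, 1, 1, 1, 1, 1, 1, 10]

Each diagonal entry of L is the vertex degree and each off-diagonal entry is -1 where an edge is present, 0 otherwise; in the order [0, 1, 2, 3, 4, 5, 6, 7, 8, 9] the diagonal is [1, 1, 1, 1, 1, 1, 9, 1, 1, 1]. The multiplicity of 0 as a Laplacian eigenvalue equals the number of connected components. The eigenvalues sum to 18, which equals trace(L) = 2|E|.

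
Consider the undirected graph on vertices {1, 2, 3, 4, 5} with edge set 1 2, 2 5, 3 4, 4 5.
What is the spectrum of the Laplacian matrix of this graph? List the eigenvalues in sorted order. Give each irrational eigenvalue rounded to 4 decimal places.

With the vertex order [1, 2, 3, 4, 5], the degrees are [1, 2, 1, 2, 2], giving D = diag(1, 2, 1, 2, 2) and L = D - A. The multiplicity of 0 as a Laplacian eigenvalue equals the number of connected components. The single zero eigenvalue shows the graph is connected. The largest eigenvalue, 3.6180, is at most the vertex count 5. By the matrix-tree theorem the graph has (1/5) * product of the nonzero eigenvalues = 1 spanning tree.

[0, 0.3820, 1.3820, 2.6180, 3.6180]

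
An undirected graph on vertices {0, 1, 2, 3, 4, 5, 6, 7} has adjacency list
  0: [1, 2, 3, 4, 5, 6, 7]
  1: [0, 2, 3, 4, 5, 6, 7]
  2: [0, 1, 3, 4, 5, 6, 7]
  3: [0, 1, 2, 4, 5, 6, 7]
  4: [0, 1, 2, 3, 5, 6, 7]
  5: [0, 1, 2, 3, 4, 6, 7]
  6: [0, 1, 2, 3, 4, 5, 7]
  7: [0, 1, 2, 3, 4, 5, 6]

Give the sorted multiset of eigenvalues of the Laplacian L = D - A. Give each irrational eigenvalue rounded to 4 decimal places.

[0, 8, 8, 8, 8, 8, 8, 8]

Reading degrees in the order [0, 1, 2, 3, 4, 5, 6, 7] gives [7, 7, 7, 7, 7, 7, 7, 7]; set D = diag(7, 7, 7, 7, 7, 7, 7, 7) and form L = D - A. L is symmetric positive semidefinite, so every eigenvalue is real and nonnegative.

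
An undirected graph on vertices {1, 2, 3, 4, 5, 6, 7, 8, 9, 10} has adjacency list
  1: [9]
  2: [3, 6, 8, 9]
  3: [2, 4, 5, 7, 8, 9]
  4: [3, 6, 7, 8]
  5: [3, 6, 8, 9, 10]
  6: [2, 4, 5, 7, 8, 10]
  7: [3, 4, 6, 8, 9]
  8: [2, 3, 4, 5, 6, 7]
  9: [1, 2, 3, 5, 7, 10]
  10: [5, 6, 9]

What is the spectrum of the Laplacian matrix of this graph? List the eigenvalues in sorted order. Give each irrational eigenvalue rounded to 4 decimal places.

Each diagonal entry of L is the vertex degree and each off-diagonal entry is -1 where an edge is present, 0 otherwise; in the order [1, 2, 3, 4, 5, 6, 7, 8, 9, 10] the diagonal is [1, 4, 6, 4, 5, 6, 5, 6, 6, 3]. Since every row of L sums to 0, the all-ones vector is in the kernel and 0 is an eigenvalue. The single zero eigenvalue shows the graph is connected. The eigenvalues sum to 46, which equals trace(L) = 2|E|.

[0, 0.9163, 2.5161, 3.6912, 4.9030, 5.2880, 5.8019, 6.8940, 7.6945, 8.2950]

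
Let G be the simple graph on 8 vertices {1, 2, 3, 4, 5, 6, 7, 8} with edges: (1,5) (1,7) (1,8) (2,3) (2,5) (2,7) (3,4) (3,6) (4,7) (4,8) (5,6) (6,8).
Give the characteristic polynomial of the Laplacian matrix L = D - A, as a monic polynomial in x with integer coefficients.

x^8 - 24x^7 + 240x^6 - 1296x^5 + 4080x^4 - 7488x^3 + 7424x^2 - 3072x

With the vertex order [1, 2, 3, 4, 5, 6, 7, 8], the degrees are [3, 3, 3, 3, 3, 3, 3, 3], giving D = diag(3, 3, 3, 3, 3, 3, 3, 3) and L = D - A. L has integer entries, so p(x) = det(xI - L) has integer coefficients. Expanding the determinant yields x^8 - 24x^7 + 240x^6 - 1296x^5 + 4080x^4 - 7488x^3 + 7424x^2 - 3072x. Since p(0) = det(-L) = 0, x divides p(x). There is one zero in the spectrum, matching the 1 component.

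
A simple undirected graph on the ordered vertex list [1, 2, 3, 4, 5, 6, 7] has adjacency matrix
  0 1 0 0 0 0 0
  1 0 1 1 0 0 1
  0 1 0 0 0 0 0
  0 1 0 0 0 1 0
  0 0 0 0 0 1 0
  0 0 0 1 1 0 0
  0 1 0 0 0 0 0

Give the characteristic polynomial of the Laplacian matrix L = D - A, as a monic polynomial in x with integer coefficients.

x^7 - 12x^6 + 52x^5 - 104x^4 + 102x^3 - 46x^2 + 7x

Each diagonal entry of L is the vertex degree and each off-diagonal entry is -1 where an edge is present, 0 otherwise; in the order [1, 2, 3, 4, 5, 6, 7] the diagonal is [1, 4, 1, 2, 1, 2, 1]. Computing det(xI - L) by cofactor expansion (or equivalently via sum-over-permutations) gives x^7 - 12x^6 + 52x^5 - 104x^4 + 102x^3 - 46x^2 + 7x. The coefficient of x^6 equals -trace(L) = -12, matching the sum of degrees. By the matrix-tree theorem the graph has (1/7) * product of the nonzero eigenvalues = 1 spanning tree.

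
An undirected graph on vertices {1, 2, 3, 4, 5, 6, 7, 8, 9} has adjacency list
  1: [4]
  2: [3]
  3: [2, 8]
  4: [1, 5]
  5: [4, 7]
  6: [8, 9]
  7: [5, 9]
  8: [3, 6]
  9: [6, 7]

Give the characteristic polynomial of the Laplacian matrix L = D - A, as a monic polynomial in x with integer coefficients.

With the vertex order [1, 2, 3, 4, 5, 6, 7, 8, 9], the degrees are [1, 1, 2, 2, 2, 2, 2, 2, 2], giving D = diag(1, 1, 2, 2, 2, 2, 2, 2, 2) and L = D - A. Computing det(xI - L) by cofactor expansion (or equivalently via sum-over-permutations) gives x^9 - 16x^8 + 105x^7 - 364x^6 + 715x^5 - 792x^4 + 462x^3 - 120x^2 + 9x. The constant term is 0 because L is singular (the all-ones vector lies in its kernel). By the matrix-tree theorem the graph has (1/9) * product of the nonzero eigenvalues = 1 spanning tree.

x^9 - 16x^8 + 105x^7 - 364x^6 + 715x^5 - 792x^4 + 462x^3 - 120x^2 + 9x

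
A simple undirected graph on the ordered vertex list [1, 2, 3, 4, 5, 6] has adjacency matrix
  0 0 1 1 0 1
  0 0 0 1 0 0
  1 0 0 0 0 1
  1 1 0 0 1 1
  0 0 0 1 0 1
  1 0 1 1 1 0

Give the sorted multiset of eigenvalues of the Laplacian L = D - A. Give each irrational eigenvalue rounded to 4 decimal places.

Reading degrees in the order [1, 2, 3, 4, 5, 6] gives [3, 1, 2, 4, 2, 4]; set D = diag(3, 1, 2, 4, 2, 4) and form L = D - A. The multiplicity of 0 as a Laplacian eigenvalue equals the number of connected components. By the matrix-tree theorem the graph has (1/6) * product of the nonzero eigenvalues = 21 spanning trees.

[0, 0.8851, 1.6972, 3.2541, 4.8608, 5.3028]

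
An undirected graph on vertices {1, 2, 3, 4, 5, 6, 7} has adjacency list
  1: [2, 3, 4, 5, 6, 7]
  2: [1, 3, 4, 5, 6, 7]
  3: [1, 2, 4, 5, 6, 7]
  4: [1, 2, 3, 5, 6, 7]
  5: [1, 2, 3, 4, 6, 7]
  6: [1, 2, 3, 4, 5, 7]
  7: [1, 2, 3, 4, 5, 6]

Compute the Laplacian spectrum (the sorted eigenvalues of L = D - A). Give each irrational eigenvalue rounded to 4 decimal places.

[0, 7, 7, 7, 7, 7, 7]

With the vertex order [1, 2, 3, 4, 5, 6, 7], the degrees are [6, 6, 6, 6, 6, 6, 6], giving D = diag(6, 6, 6, 6, 6, 6, 6) and L = D - A. Since every row of L sums to 0, the all-ones vector is in the kernel and 0 is an eigenvalue. The eigenvalues sum to 42, which equals trace(L) = 2|E|.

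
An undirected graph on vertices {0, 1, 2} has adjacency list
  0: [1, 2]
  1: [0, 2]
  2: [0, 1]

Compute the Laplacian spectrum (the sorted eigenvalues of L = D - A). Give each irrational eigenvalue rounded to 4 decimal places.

[0, 3, 3]

Each diagonal entry of L is the vertex degree and each off-diagonal entry is -1 where an edge is present, 0 otherwise; in the order [0, 1, 2] the diagonal is [2, 2, 2]. Diagonalising L (or applying a numerical eigensolver to the 3x3 matrix) gives the spectrum above. The eigenvalues sum to 6, which equals trace(L) = 2|E|.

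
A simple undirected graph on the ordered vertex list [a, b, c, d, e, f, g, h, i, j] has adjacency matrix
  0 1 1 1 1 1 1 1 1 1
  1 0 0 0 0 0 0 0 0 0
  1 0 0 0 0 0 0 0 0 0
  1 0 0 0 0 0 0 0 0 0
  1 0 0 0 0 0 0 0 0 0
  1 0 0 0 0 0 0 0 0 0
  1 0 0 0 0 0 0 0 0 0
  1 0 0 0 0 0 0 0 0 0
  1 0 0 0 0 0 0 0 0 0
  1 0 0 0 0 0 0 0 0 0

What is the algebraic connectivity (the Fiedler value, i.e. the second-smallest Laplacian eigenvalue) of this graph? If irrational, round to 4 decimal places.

With the vertex order [a, b, c, d, e, f, g, h, i, j], the degrees are [9, 1, 1, 1, 1, 1, 1, 1, 1, 1], giving D = diag(9, 1, 1, 1, 1, 1, 1, 1, 1, 1) and L = D - A. Computing the eigenvalues of L and sorting gives [0, 1, 1, 1, 1, 1, 1, 1, 1, 10]. The Fiedler value lambda_2 = 1 is strictly positive, so the graph is connected.

1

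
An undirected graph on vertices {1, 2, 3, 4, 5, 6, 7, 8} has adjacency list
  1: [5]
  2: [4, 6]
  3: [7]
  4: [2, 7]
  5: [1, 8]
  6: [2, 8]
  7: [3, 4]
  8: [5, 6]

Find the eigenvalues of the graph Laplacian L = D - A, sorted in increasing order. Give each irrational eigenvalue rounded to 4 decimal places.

[0, 0.1522, 0.5858, 1.2346, 2, 2.7654, 3.4142, 3.8478]

With the vertex order [1, 2, 3, 4, 5, 6, 7, 8], the degrees are [1, 2, 1, 2, 2, 2, 2, 2], giving D = diag(1, 2, 1, 2, 2, 2, 2, 2) and L = D - A. Since every row of L sums to 0, the all-ones vector is in the kernel and 0 is an eigenvalue. The single zero eigenvalue shows the graph is connected. By the matrix-tree theorem the graph has (1/8) * product of the nonzero eigenvalues = 1 spanning tree.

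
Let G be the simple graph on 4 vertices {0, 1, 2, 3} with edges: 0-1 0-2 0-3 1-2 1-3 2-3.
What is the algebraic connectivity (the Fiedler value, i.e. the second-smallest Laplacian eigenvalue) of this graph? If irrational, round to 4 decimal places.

4

Reading degrees in the order [0, 1, 2, 3] gives [3, 3, 3, 3]; set D = diag(3, 3, 3, 3) and form L = D - A. Computing the eigenvalues of L and sorting gives [0, 4, 4, 4]. The Fiedler value lambda_2 = 4 is strictly positive, so the graph is connected. There is one zero in the spectrum, matching the 1 component.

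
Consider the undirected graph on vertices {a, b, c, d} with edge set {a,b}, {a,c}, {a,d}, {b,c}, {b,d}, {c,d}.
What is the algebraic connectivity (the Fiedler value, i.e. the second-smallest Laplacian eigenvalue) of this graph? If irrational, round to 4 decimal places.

4

Reading degrees in the order [a, b, c, d] gives [3, 3, 3, 3]; set D = diag(3, 3, 3, 3) and form L = D - A. Computing the eigenvalues of L and sorting gives [0, 4, 4, 4]. The Fiedler value lambda_2 = 4 is strictly positive, so the graph is connected. By the matrix-tree theorem the graph has (1/4) * product of the nonzero eigenvalues = 16 spanning trees. The largest eigenvalue, 4, is at most the vertex count 4.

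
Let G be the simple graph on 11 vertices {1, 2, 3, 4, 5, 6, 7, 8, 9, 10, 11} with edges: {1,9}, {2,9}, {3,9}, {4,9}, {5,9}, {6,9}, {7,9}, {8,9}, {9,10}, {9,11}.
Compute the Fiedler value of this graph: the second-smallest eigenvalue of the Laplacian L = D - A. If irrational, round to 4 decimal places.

Each diagonal entry of L is the vertex degree and each off-diagonal entry is -1 where an edge is present, 0 otherwise; in the order [1, 2, 3, 4, 5, 6, 7, 8, 9, 10, 11] the diagonal is [1, 1, 1, 1, 1, 1, 1, 1, 10, 1, 1]. Computing the eigenvalues of L and sorting gives [0, 1, 1, 1, 1, 1, 1, 1, 1, 1, 11]. The Fiedler value lambda_2 = 1 is strictly positive, so the graph is connected.

1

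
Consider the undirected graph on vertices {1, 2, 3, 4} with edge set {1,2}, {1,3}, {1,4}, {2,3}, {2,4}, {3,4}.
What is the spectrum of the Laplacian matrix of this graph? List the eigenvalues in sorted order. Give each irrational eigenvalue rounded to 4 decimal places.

[0, 4, 4, 4]

Reading degrees in the order [1, 2, 3, 4] gives [3, 3, 3, 3]; set D = diag(3, 3, 3, 3) and form L = D - A. Since every row of L sums to 0, the all-ones vector is in the kernel and 0 is an eigenvalue. There is one zero in the spectrum, matching the 1 component. The largest eigenvalue, 4, is at most the vertex count 4.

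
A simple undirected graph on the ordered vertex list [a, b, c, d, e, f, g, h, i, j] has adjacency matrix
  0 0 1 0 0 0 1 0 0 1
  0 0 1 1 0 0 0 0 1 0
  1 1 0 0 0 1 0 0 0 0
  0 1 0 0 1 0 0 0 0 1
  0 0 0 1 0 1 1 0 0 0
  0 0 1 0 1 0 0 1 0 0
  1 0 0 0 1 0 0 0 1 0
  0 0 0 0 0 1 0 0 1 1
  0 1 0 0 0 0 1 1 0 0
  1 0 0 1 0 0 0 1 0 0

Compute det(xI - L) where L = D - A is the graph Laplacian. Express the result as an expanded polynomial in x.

x^10 - 30x^9 + 390x^8 - 2880x^7 + 13305x^6 - 39882x^5 + 77640x^4 - 94800x^3 + 66000x^2 - 20000x

Each diagonal entry of L is the vertex degree and each off-diagonal entry is -1 where an edge is present, 0 otherwise; in the order [a, b, c, d, e, f, g, h, i, j] the diagonal is [3, 3, 3, 3, 3, 3, 3, 3, 3, 3]. L has integer entries, so p(x) = det(xI - L) has integer coefficients. Expanding the determinant yields x^10 - 30x^9 + 390x^8 - 2880x^7 + 13305x^6 - 39882x^5 + 77640x^4 - 94800x^3 + 66000x^2 - 20000x. Since p(0) = det(-L) = 0, x divides p(x). By the matrix-tree theorem the graph has (1/10) * product of the nonzero eigenvalues = 2000 spanning trees.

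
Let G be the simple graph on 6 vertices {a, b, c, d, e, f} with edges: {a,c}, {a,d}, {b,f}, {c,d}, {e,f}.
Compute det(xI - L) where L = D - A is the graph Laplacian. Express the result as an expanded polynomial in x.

x^6 - 10x^5 + 36x^4 - 54x^3 + 27x^2

Each diagonal entry of L is the vertex degree and each off-diagonal entry is -1 where an edge is present, 0 otherwise; in the order [a, b, c, d, e, f] the diagonal is [2, 1, 2, 2, 1, 2]. The eigenvalues of L are [0, 0, 1, 3, 3, 3]; the characteristic polynomial is the product of (x - lambda_i), which multiplies out to x^6 - 10x^5 + 36x^4 - 54x^3 + 27x^2. The constant term is 0 because L is singular (the all-ones vector lies in its kernel). The largest eigenvalue, 3, is at most the vertex count 6.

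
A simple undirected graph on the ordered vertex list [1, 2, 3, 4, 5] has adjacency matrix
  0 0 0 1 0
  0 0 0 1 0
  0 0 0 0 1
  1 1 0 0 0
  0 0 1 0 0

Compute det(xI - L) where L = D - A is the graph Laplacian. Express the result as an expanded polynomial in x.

x^5 - 6x^4 + 11x^3 - 6x^2

Each diagonal entry of L is the vertex degree and each off-diagonal entry is -1 where an edge is present, 0 otherwise; in the order [1, 2, 3, 4, 5] the diagonal is [1, 1, 1, 2, 1]. L has integer entries, so p(x) = det(xI - L) has integer coefficients. Expanding the determinant yields x^5 - 6x^4 + 11x^3 - 6x^2. Since p(0) = det(-L) = 0, x divides p(x). The largest eigenvalue, 3, is at most the vertex count 5.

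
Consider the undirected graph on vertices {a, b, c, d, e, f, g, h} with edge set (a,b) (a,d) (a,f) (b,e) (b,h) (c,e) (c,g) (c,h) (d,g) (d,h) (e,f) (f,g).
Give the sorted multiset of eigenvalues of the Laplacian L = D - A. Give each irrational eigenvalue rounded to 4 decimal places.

[0, 2, 2, 2, 4, 4, 4, 6]

Each diagonal entry of L is the vertex degree and each off-diagonal entry is -1 where an edge is present, 0 otherwise; in the order [a, b, c, d, e, f, g, h] the diagonal is [3, 3, 3, 3, 3, 3, 3, 3]. L is symmetric positive semidefinite, so every eigenvalue is real and nonnegative. The eigenvalues sum to 24, which equals trace(L) = 2|E|. The largest eigenvalue, 6, is at most the vertex count 8.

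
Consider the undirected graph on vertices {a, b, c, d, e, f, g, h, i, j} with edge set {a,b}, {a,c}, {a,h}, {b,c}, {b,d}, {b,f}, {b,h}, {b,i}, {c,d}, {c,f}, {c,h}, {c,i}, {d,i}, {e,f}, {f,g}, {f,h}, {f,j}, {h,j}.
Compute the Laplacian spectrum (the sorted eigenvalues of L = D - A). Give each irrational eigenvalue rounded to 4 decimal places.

With the vertex order [a, b, c, d, e, f, g, h, i, j], the degrees are [3, 6, 6, 3, 1, 6, 1, 5, 3, 2], giving D = diag(3, 6, 6, 3, 1, 6, 1, 5, 3, 2) and L = D - A. The multiplicity of 0 as a Laplacian eigenvalue equals the number of connected components. The single zero eigenvalue shows the graph is connected. There is one zero in the spectrum, matching the 1 component.

[0, 0.7690, 1, 1.5597, 2.4896, 4, 4.8730, 6.5787, 7, 7.7299]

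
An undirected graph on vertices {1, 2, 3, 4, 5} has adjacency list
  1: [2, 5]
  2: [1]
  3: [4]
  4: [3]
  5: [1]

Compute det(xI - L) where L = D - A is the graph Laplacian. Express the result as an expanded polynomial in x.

x^5 - 6x^4 + 11x^3 - 6x^2

With the vertex order [1, 2, 3, 4, 5], the degrees are [2, 1, 1, 1, 1], giving D = diag(2, 1, 1, 1, 1) and L = D - A. The eigenvalues of L are [0, 0, 1, 2, 3]; the characteristic polynomial is the product of (x - lambda_i), which multiplies out to x^5 - 6x^4 + 11x^3 - 6x^2. The coefficient of x^4 equals -trace(L) = -6, matching the sum of degrees. There are 2 zeros in the spectrum, matching the 2 components.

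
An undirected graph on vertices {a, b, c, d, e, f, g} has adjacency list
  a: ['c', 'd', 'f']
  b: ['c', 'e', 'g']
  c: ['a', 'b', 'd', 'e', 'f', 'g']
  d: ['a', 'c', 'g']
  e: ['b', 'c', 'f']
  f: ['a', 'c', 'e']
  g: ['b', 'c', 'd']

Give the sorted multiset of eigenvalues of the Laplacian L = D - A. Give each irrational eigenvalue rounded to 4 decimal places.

Reading degrees in the order [a, b, c, d, e, f, g] gives [3, 3, 6, 3, 3, 3, 3]; set D = diag(3, 3, 6, 3, 3, 3, 3) and form L = D - A. L is symmetric positive semidefinite, so every eigenvalue is real and nonnegative. The single zero eigenvalue shows the graph is connected. There is one zero in the spectrum, matching the 1 component.

[0, 2, 2, 4, 4, 5, 7]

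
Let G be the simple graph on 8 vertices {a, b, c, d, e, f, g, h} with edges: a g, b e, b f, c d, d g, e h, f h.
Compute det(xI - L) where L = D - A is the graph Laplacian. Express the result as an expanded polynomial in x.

Each diagonal entry of L is the vertex degree and each off-diagonal entry is -1 where an edge is present, 0 otherwise; in the order [a, b, c, d, e, f, g, h] the diagonal is [1, 2, 1, 2, 2, 2, 2, 2]. Computing det(xI - L) by cofactor expansion (or equivalently via sum-over-permutations) gives x^8 - 14x^7 + 78x^6 - 220x^5 + 328x^4 - 240x^3 + 64x^2. Since p(0) = det(-L) = 0, x divides p(x). The largest eigenvalue, 4, is at most the vertex count 8. The eigenvalues sum to 14, which equals trace(L) = 2|E|.

x^8 - 14x^7 + 78x^6 - 220x^5 + 328x^4 - 240x^3 + 64x^2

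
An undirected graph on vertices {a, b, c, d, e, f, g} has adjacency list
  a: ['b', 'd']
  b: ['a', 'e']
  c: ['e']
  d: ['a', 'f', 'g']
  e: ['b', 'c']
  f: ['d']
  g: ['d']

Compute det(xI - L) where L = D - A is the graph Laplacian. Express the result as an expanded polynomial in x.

Reading degrees in the order [a, b, c, d, e, f, g] gives [2, 2, 1, 3, 2, 1, 1]; set D = diag(2, 2, 1, 3, 2, 1, 1) and form L = D - A. Computing det(xI - L) by cofactor expansion (or equivalently via sum-over-permutations) gives x^7 - 12x^6 + 54x^5 - 114x^4 + 116x^3 - 52x^2 + 7x. The constant term is 0 because L is singular (the all-ones vector lies in its kernel). The eigenvalues sum to 12, which equals trace(L) = 2|E|. By the matrix-tree theorem the graph has (1/7) * product of the nonzero eigenvalues = 1 spanning tree.

x^7 - 12x^6 + 54x^5 - 114x^4 + 116x^3 - 52x^2 + 7x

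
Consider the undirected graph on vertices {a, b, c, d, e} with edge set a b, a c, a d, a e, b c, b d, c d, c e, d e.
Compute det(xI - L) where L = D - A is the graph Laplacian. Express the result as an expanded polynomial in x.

With the vertex order [a, b, c, d, e], the degrees are [4, 3, 4, 4, 3], giving D = diag(4, 3, 4, 4, 3) and L = D - A. Computing det(xI - L) by cofactor expansion (or equivalently via sum-over-permutations) gives x^5 - 18x^4 + 120x^3 - 350x^2 + 375x. The coefficient of x^4 equals -trace(L) = -18, matching the sum of degrees. The eigenvalues sum to 18, which equals trace(L) = 2|E|. By the matrix-tree theorem the graph has (1/5) * product of the nonzero eigenvalues = 75 spanning trees.

x^5 - 18x^4 + 120x^3 - 350x^2 + 375x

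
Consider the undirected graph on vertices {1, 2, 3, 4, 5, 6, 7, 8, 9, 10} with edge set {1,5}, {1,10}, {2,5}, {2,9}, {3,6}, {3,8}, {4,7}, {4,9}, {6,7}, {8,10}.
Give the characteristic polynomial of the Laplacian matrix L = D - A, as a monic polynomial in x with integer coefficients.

x^10 - 20x^9 + 170x^8 - 800x^7 + 2275x^6 - 4004x^5 + 4290x^4 - 2640x^3 + 825x^2 - 100x

Each diagonal entry of L is the vertex degree and each off-diagonal entry is -1 where an edge is present, 0 otherwise; in the order [1, 2, 3, 4, 5, 6, 7, 8, 9, 10] the diagonal is [2, 2, 2, 2, 2, 2, 2, 2, 2, 2]. Computing det(xI - L) by cofactor expansion (or equivalently via sum-over-permutations) gives x^10 - 20x^9 + 170x^8 - 800x^7 + 2275x^6 - 4004x^5 + 4290x^4 - 2640x^3 + 825x^2 - 100x. Since p(0) = det(-L) = 0, x divides p(x). By the matrix-tree theorem the graph has (1/10) * product of the nonzero eigenvalues = 10 spanning trees. There is one zero in the spectrum, matching the 1 component.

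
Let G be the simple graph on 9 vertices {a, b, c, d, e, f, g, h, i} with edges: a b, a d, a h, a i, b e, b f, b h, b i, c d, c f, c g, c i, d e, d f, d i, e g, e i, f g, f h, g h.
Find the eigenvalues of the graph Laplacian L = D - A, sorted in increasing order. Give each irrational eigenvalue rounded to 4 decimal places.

Reading degrees in the order [a, b, c, d, e, f, g, h, i] gives [4, 5, 4, 5, 4, 5, 4, 4, 5]; set D = diag(4, 5, 4, 5, 4, 5, 4, 4, 5) and form L = D - A. The multiplicity of 0 as a Laplacian eigenvalue equals the number of connected components. The single zero eigenvalue shows the graph is connected. The largest eigenvalue, 7.4562, is at most the vertex count 9.

[0, 2.8534, 3, 3.7169, 5, 5.3683, 6, 6.6053, 7.4562]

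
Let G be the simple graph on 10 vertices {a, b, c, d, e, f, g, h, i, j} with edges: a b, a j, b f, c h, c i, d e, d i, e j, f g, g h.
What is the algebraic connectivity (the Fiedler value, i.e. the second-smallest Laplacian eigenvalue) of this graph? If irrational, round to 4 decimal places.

Reading degrees in the order [a, b, c, d, e, f, g, h, i, j] gives [2, 2, 2, 2, 2, 2, 2, 2, 2, 2]; set D = diag(2, 2, 2, 2, 2, 2, 2, 2, 2, 2) and form L = D - A. The smallest Laplacian eigenvalue is always 0. The next one, lambda_2 = 0.3820, measures how hard the graph is to disconnect: larger values mean better connectivity.

0.3820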